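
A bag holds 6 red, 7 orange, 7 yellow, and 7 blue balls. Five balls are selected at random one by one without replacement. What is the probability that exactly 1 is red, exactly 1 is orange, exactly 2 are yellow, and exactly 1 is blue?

343/4485

Unordered draws without replacement: count favorable combinations over C(27,5).
Favorable = C(6,1) · C(7,1) · C(7,2) · C(7,1) = 6174; total = C(27,5) = 80730.
P = 6174/80730 = 343/4485 ≈ 0.0765.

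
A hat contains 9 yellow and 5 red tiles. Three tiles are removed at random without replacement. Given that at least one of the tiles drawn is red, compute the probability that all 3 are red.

P(all 3 red) = C(5,3)/C(14,3) = 5/182; P(at least one red) = 1 − C(9,3)/C(14,3) = 10/13.
Since 'all 3 red' ⊆ 'at least one red', P(all 3 | at least one) = 5/182 / 10/13 = 1/28 ≈ 0.0357.

1/28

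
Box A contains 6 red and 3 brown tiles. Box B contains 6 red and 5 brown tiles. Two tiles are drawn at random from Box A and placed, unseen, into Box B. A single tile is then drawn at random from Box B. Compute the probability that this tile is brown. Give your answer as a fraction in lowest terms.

17/39

Condition on how many of the transferred tiles are brown (from Box A: 3 brown of 9; then Box B has 13 total).
  0 brown: C(3,0)C(6,2)/C(9,2) = 5/12; then P = 5/13
  1 brown: C(3,1)C(6,1)/C(9,2) = 1/2; then P = 6/13
  2 brown: C(3,2)C(6,0)/C(9,2) = 1/12; then P = 7/13
P(brown from Box B) = 17/39 ≈ 0.4359.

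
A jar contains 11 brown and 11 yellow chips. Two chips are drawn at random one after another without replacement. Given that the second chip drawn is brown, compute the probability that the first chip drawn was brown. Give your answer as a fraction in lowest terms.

P(first=brown and the second chip drawn is brown) = (11/22)·(10/21) = 5/21.
P(the second chip drawn is brown) = Σ over first color = 5/21 + 11/42 = 1/2.
By Bayes, P(first=brown | the second chip drawn is brown) = 5/21 / 1/2 = 10/21 ≈ 0.4762.

10/21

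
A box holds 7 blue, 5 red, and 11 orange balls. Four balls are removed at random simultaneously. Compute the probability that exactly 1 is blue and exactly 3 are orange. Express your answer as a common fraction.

Unordered draws without replacement: count favorable combinations over C(23,4).
Favorable = C(7,1) · C(5,0) · C(11,3) = 1155; total = C(23,4) = 8855.
P = 1155/8855 = 3/23 ≈ 0.1304.

3/23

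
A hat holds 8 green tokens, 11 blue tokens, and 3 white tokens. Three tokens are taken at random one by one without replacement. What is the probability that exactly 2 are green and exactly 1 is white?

3/55

Unordered draws without replacement: count favorable combinations over C(22,3).
Favorable = C(8,2) · C(11,0) · C(3,1) = 84; total = C(22,3) = 1540.
P = 84/1540 = 3/55 ≈ 0.0545.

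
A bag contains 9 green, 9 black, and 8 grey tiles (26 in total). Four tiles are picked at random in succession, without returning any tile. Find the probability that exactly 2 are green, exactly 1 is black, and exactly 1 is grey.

1296/7475

Unordered draws without replacement: count favorable combinations over C(26,4).
Favorable = C(9,2) · C(9,1) · C(8,1) = 2592; total = C(26,4) = 14950.
P = 2592/14950 = 1296/7475 ≈ 0.1734.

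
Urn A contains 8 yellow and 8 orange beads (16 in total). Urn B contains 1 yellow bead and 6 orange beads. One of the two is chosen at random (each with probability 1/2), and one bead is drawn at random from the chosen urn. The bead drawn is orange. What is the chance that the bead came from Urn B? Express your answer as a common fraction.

P(orange | Urn A) = 1/2; P(orange | Urn B) = 6/7.
P(orange) = 1/2·1/2 + 1/2·6/7 = 19/28.
By Bayes' rule, P(Urn B | orange) = 3/7 / 19/28 = 12/19 ≈ 0.6316.

12/19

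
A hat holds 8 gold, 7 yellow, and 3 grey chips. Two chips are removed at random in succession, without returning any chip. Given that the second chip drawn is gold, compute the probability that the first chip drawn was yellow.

7/17

P(first=yellow and the second chip drawn is gold) = (7/18)·(8/17) = 28/153.
P(the second chip drawn is gold) = Σ over first color = 28/153 + 28/153 + 4/51 = 4/9.
By Bayes, P(first=yellow | the second chip drawn is gold) = 28/153 / 4/9 = 7/17 ≈ 0.4118.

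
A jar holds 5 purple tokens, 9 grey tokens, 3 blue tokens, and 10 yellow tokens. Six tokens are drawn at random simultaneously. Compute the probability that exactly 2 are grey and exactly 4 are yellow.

84/3289

Unordered draws without replacement: count favorable combinations over C(27,6).
Favorable = C(5,0) · C(9,2) · C(3,0) · C(10,4) = 7560; total = C(27,6) = 296010.
P = 7560/296010 = 84/3289 ≈ 0.0255.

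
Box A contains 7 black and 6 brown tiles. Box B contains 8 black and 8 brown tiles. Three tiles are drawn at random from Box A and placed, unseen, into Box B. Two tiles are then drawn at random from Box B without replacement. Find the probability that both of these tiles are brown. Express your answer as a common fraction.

Condition on how many of the transferred tiles are brown (from Box A: 6 brown of 13; then Box B has 19 total).
  0 brown: C(6,0)C(7,3)/C(13,3) = 35/286; then P = C(8,2)/C(19,2) = 28/171
  1 brown: C(6,1)C(7,2)/C(13,3) = 63/143; then P = C(9,2)/C(19,2) = 4/19
  2 brown: C(6,2)C(7,1)/C(13,3) = 105/286; then P = C(10,2)/C(19,2) = 5/19
  3 brown: C(6,3)C(7,0)/C(13,3) = 10/143; then P = C(11,2)/C(19,2) = 55/171
P(both brown) = 1031/4446 ≈ 0.2319.

1031/4446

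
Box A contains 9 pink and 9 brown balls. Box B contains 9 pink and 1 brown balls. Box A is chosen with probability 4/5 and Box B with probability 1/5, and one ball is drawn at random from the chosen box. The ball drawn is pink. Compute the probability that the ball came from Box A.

P(pink | Box A) = 1/2; P(pink | Box B) = 9/10.
P(pink) = 4/5·1/2 + 1/5·9/10 = 29/50.
By Bayes' rule, P(Box A | pink) = 2/5 / 29/50 = 20/29 ≈ 0.6897.

20/29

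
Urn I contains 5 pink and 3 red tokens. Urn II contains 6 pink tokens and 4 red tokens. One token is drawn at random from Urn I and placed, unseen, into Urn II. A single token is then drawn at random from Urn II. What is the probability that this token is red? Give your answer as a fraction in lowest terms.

Condition on how many of the transferred tokens are red (from Urn I: 3 red of 8; then Urn II has 11 total).
  0 red: C(3,0)C(5,1)/C(8,1) = 5/8; then P = 4/11
  1 red: C(3,1)C(5,0)/C(8,1) = 3/8; then P = 5/11
P(red from Urn II) = 35/88 ≈ 0.3977.

35/88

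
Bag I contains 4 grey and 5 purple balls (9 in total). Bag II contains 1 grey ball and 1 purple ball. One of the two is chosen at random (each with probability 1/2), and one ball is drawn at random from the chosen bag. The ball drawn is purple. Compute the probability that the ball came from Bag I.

P(purple | Bag I) = 5/9; P(purple | Bag II) = 1/2.
P(purple) = 1/2·5/9 + 1/2·1/2 = 19/36.
By Bayes' rule, P(Bag I | purple) = 5/18 / 19/36 = 10/19 ≈ 0.5263.

10/19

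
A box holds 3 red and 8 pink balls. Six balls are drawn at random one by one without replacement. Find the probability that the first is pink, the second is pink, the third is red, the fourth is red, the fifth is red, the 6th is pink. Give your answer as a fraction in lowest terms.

1/165

Multiply the conditional probability of each draw in order, without replacement, so each draw removes one from its color and from the total.
P = (8/11) · (7/10) · (3/9) · (2/8) · (1/7) · (6/6) = 1/165 ≈ 0.0061.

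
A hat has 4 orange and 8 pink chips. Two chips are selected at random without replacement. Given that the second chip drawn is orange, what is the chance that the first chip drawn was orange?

3/11

P(first=orange and the second chip drawn is orange) = (4/12)·(3/11) = 1/11.
P(the second chip drawn is orange) = Σ over first color = 1/11 + 8/33 = 1/3.
By Bayes, P(first=orange | the second chip drawn is orange) = 1/11 / 1/3 = 3/11 ≈ 0.2727.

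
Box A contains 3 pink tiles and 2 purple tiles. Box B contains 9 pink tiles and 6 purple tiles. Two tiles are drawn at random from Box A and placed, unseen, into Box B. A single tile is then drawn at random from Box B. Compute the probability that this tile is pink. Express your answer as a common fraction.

3/5

Condition on how many of the transferred tiles are pink (from Box A: 3 pink of 5; then Box B has 17 total).
  0 pink: C(3,0)C(2,2)/C(5,2) = 1/10; then P = 9/17
  1 pink: C(3,1)C(2,1)/C(5,2) = 3/5; then P = 10/17
  2 pink: C(3,2)C(2,0)/C(5,2) = 3/10; then P = 11/17
P(pink from Box B) = 3/5 ≈ 0.6000.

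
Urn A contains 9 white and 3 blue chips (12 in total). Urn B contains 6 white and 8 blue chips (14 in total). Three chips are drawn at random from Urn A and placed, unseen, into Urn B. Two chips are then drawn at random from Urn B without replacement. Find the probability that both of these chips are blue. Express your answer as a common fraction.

Condition on how many of the transferred chips are blue (from Urn A: 3 blue of 12; then Urn B has 17 total).
  0 blue: C(3,0)C(9,3)/C(12,3) = 21/55; then P = C(8,2)/C(17,2) = 7/34
  1 blue: C(3,1)C(9,2)/C(12,3) = 27/55; then P = C(9,2)/C(17,2) = 9/34
  2 blue: C(3,2)C(9,1)/C(12,3) = 27/220; then P = C(10,2)/C(17,2) = 45/136
  3 blue: C(3,3)C(9,0)/C(12,3) = 1/220; then P = C(11,2)/C(17,2) = 55/136
P(both blue) = 751/2992 ≈ 0.2510.

751/2992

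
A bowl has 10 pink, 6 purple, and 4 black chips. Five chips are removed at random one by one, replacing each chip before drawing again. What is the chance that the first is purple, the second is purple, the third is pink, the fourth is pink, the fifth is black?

Multiply the conditional probability of each draw in order, with replacement (the composition resets each draw).
P = (6/20) · (6/20) · (10/20) · (10/20) · (4/20) = 9/2000 ≈ 0.0045.

9/2000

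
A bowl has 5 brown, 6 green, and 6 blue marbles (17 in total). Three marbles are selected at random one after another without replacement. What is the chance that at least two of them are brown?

13/68

Sum the hypergeometric tail for j = 2,…,3 brown marbles.
Favorable = C(5,2)·C(12,1) + C(5,3)·C(12,0) = 130; total = C(17,3) = 680.
P = 130/680 = 13/68 ≈ 0.1912.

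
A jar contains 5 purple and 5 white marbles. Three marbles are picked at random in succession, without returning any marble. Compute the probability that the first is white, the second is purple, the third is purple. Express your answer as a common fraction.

Multiply the conditional probability of each draw in order, without replacement, so each draw removes one from its color and from the total.
P = (5/10) · (5/9) · (4/8) = 5/36 ≈ 0.1389.

5/36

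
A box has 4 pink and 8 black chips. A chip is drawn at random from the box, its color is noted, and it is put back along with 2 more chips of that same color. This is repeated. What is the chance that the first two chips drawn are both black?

10/21

After a black draw the box holds 10 black out of 14.
P = (8/12)·(10/14) = 10/21 ≈ 0.4762.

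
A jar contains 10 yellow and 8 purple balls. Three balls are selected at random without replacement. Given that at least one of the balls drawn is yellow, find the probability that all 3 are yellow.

P(all 3 yellow) = C(10,3)/C(18,3) = 5/34; P(at least one yellow) = 1 − C(8,3)/C(18,3) = 95/102.
Since 'all 3 yellow' ⊆ 'at least one yellow', P(all 3 | at least one) = 5/34 / 95/102 = 3/19 ≈ 0.1579.

3/19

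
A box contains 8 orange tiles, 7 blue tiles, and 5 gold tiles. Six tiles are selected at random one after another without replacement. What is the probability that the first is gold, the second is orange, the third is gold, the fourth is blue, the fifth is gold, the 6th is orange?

49/58140

Multiply the conditional probability of each draw in order, without replacement, so each draw removes one from its color and from the total.
P = (5/20) · (8/19) · (4/18) · (7/17) · (3/16) · (7/15) = 49/58140 ≈ 0.0008.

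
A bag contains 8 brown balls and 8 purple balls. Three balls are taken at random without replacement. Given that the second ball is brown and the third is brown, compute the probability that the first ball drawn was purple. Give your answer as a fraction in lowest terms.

P(first=purple and the second ball is brown and the third is brown) = (8/16)·(8/15)·(7/14) = 2/15.
P(E) = Σ over first color = 1/10 + 2/15 = 7/30.
By Bayes, P(first=purple | E) = 2/15 / 7/30 = 4/7 ≈ 0.5714.

4/7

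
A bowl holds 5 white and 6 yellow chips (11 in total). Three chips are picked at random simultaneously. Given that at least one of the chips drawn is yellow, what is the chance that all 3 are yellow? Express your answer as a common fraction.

4/31

P(all 3 yellow) = C(6,3)/C(11,3) = 4/33; P(at least one yellow) = 1 − C(5,3)/C(11,3) = 31/33.
Since 'all 3 yellow' ⊆ 'at least one yellow', P(all 3 | at least one) = 4/33 / 31/33 = 4/31 ≈ 0.1290.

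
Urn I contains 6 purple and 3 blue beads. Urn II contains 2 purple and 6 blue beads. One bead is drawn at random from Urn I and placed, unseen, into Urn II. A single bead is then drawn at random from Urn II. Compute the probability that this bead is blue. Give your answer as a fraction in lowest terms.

Condition on how many of the transferred beads are blue (from Urn I: 3 blue of 9; then Urn II has 9 total).
  0 blue: C(3,0)C(6,1)/C(9,1) = 2/3; then P = 6/9
  1 blue: C(3,1)C(6,0)/C(9,1) = 1/3; then P = 7/9
P(blue from Urn II) = 19/27 ≈ 0.7037.

19/27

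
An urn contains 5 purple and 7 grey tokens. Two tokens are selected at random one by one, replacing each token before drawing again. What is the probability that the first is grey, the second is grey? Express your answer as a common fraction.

49/144

Multiply the conditional probability of each draw in order, with replacement (the composition resets each draw).
P = (7/12) · (7/12) = 49/144 ≈ 0.3403.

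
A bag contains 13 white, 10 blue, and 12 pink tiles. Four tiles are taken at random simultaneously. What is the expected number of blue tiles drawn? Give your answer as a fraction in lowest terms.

8/7

By linearity of expectation, E[X] = Σ P(draw i is blue); by symmetry each draw (even without replacement) has P(blue) = 10/35.
E[X] = 4 · 10/35 = 8/7 ≈ 1.1429.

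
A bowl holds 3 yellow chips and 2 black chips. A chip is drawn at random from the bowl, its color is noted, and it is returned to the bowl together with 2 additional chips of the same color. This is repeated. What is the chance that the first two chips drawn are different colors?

Either black then yellow, or yellow then black; after the first draw the total is 7.
P = (2/5)·(3/7) + (3/5)·(2/7) = 12/35 ≈ 0.3429.

12/35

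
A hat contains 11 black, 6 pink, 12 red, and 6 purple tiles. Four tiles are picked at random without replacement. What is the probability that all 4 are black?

3/476

Unordered draws without replacement: count favorable combinations over C(35,4).
Favorable = C(11,4) · C(6,0) · C(12,0) · C(6,0) = 330; total = C(35,4) = 52360.
P = 330/52360 = 3/476 ≈ 0.0063.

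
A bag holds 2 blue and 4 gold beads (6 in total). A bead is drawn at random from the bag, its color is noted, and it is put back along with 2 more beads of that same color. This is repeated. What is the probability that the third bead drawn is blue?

1/3

Sum over the four possibilities for the first two draws (blue/not-blue each), tracking how the blue count and total change by +2 per draw.
P(third is blue) = 1/3 ≈ 0.3333. (In a Pólya urn every draw has the same marginal probability 2/6.)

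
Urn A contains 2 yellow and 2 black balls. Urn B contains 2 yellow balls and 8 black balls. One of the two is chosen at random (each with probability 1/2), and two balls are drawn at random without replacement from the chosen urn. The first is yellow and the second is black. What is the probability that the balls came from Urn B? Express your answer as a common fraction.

8/23

P(E | Urn A) = 1/3; P(E | Urn B) = 8/45.
P(E) = 1/2·1/3 + 1/2·8/45 = 23/90.
By Bayes' rule, P(Urn B | E) = 4/45 / 23/90 = 8/23 ≈ 0.3478.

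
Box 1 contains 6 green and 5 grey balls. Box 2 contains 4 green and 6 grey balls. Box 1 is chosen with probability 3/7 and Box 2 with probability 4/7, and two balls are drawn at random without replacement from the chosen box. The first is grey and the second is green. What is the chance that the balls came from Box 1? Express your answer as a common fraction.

135/311

P(E | Box 1) = 3/11; P(E | Box 2) = 4/15.
P(E) = 3/7·3/11 + 4/7·4/15 = 311/1155.
By Bayes' rule, P(Box 1 | E) = 9/77 / 311/1155 = 135/311 ≈ 0.4341.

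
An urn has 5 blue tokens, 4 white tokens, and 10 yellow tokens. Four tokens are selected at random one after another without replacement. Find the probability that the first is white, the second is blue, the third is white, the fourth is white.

5/3876

Multiply the conditional probability of each draw in order, without replacement, so each draw removes one from its color and from the total.
P = (4/19) · (5/18) · (3/17) · (2/16) = 5/3876 ≈ 0.0013.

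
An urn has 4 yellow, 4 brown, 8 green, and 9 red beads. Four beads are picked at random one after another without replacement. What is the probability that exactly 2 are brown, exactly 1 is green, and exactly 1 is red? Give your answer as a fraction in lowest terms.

216/6325

Unordered draws without replacement: count favorable combinations over C(25,4).
Favorable = C(4,0) · C(4,2) · C(8,1) · C(9,1) = 432; total = C(25,4) = 12650.
P = 432/12650 = 216/6325 ≈ 0.0342.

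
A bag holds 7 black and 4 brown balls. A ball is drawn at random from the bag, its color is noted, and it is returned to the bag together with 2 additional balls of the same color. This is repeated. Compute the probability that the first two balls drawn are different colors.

56/143

Either black then brown, or brown then black; after the first draw the total is 13.
P = (7/11)·(4/13) + (4/11)·(7/13) = 56/143 ≈ 0.3916.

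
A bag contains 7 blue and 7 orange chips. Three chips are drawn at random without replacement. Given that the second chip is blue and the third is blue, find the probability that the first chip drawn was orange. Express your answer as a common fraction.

7/12

P(first=orange and the second chip is blue and the third is blue) = (7/14)·(7/13)·(6/12) = 7/52.
P(E) = Σ over first color = 5/52 + 7/52 = 3/13.
By Bayes, P(first=orange | E) = 7/52 / 3/13 = 7/12 ≈ 0.5833.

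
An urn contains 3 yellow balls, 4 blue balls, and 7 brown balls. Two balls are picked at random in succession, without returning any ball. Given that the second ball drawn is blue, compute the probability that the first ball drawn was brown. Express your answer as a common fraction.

P(first=brown and the second ball drawn is blue) = (7/14)·(4/13) = 2/13.
P(the second ball drawn is blue) = Σ over first color = 6/91 + 6/91 + 2/13 = 2/7.
By Bayes, P(first=brown | the second ball drawn is blue) = 2/13 / 2/7 = 7/13 ≈ 0.5385.

7/13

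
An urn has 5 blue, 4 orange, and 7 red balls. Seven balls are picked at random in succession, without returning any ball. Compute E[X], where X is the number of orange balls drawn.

By linearity of expectation, E[X] = Σ P(draw i is orange); by symmetry each draw (even without replacement) has P(orange) = 4/16.
E[X] = 7 · 4/16 = 7/4 ≈ 1.7500.

7/4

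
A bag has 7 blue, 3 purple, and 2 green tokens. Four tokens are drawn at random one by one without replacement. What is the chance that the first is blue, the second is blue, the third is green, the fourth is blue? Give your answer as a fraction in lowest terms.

Multiply the conditional probability of each draw in order, without replacement, so each draw removes one from its color and from the total.
P = (7/12) · (6/11) · (2/10) · (5/9) = 7/198 ≈ 0.0354.

7/198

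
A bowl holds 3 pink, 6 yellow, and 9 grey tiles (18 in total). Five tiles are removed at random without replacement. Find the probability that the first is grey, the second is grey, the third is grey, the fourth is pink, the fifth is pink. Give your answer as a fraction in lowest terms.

1/340

Multiply the conditional probability of each draw in order, without replacement, so each draw removes one from its color and from the total.
P = (9/18) · (8/17) · (7/16) · (3/15) · (2/14) = 1/340 ≈ 0.0029.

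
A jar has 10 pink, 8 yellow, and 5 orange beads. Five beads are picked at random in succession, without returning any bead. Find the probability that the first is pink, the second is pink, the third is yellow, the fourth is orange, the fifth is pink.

240/33649

Multiply the conditional probability of each draw in order, without replacement, so each draw removes one from its color and from the total.
P = (10/23) · (9/22) · (8/21) · (5/20) · (8/19) = 240/33649 ≈ 0.0071.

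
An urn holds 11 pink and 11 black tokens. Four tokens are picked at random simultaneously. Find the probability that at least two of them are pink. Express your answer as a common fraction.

94/133

Sum the hypergeometric tail for j = 2,…,4 pink tokens.
Favorable = C(11,2)·C(11,2) + C(11,3)·C(11,1) + C(11,4)·C(11,0) = 5170; total = C(22,4) = 7315.
P = 5170/7315 = 94/133 ≈ 0.7068.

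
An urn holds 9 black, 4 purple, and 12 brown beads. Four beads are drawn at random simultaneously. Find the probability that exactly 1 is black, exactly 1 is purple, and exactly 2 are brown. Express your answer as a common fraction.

108/575

Unordered draws without replacement: count favorable combinations over C(25,4).
Favorable = C(9,1) · C(4,1) · C(12,2) = 2376; total = C(25,4) = 12650.
P = 2376/12650 = 108/575 ≈ 0.1878.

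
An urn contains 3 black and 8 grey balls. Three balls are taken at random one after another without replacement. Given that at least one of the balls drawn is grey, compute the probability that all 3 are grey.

P(all 3 grey) = C(8,3)/C(11,3) = 56/165; P(at least one grey) = 1 − C(3,3)/C(11,3) = 164/165.
Since 'all 3 grey' ⊆ 'at least one grey', P(all 3 | at least one) = 56/165 / 164/165 = 14/41 ≈ 0.3415.

14/41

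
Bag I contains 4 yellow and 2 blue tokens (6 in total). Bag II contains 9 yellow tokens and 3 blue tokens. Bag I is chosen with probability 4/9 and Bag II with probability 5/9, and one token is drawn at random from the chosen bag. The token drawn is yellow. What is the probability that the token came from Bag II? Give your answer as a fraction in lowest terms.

45/77

P(yellow | Bag I) = 2/3; P(yellow | Bag II) = 3/4.
P(yellow) = 4/9·2/3 + 5/9·3/4 = 77/108.
By Bayes' rule, P(Bag II | yellow) = 5/12 / 77/108 = 45/77 ≈ 0.5844.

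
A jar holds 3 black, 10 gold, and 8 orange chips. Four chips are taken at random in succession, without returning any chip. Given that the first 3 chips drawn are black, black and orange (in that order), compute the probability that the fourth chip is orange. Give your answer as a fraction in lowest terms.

7/18

After removing 2 black, 1 orange, the jar has 7 orange out of 18 remaining.
P(fourth is orange | given) = 7/18 ≈ 0.3889.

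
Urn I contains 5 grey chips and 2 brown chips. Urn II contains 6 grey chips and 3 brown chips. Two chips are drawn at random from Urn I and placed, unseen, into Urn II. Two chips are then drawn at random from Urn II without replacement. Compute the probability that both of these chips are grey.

Condition on how many of the transferred chips are grey (from Urn I: 5 grey of 7; then Urn II has 11 total).
  0 grey: C(5,0)C(2,2)/C(7,2) = 1/21; then P = C(6,2)/C(11,2) = 3/11
  1 grey: C(5,1)C(2,1)/C(7,2) = 10/21; then P = C(7,2)/C(11,2) = 21/55
  2 grey: C(5,2)C(2,0)/C(7,2) = 10/21; then P = C(8,2)/C(11,2) = 28/55
P(both grey) = 101/231 ≈ 0.4372.

101/231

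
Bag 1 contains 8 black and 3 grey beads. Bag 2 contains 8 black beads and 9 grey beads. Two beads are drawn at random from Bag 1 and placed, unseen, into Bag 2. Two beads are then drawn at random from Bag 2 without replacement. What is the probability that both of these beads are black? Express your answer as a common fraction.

Condition on how many of the transferred beads are black (from Bag 1: 8 black of 11; then Bag 2 has 19 total).
  0 black: C(8,0)C(3,2)/C(11,2) = 3/55; then P = C(8,2)/C(19,2) = 28/171
  1 black: C(8,1)C(3,1)/C(11,2) = 24/55; then P = C(9,2)/C(19,2) = 4/19
  2 black: C(8,2)C(3,0)/C(11,2) = 28/55; then P = C(10,2)/C(19,2) = 5/19
P(both black) = 736/3135 ≈ 0.2348.

736/3135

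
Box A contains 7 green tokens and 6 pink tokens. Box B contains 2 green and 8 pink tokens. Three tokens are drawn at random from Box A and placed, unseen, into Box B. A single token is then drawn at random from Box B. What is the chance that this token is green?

Condition on how many of the transferred tokens are green (from Box A: 7 green of 13; then Box B has 13 total).
  0 green: C(7,0)C(6,3)/C(13,3) = 10/143; then P = 2/13
  1 green: C(7,1)C(6,2)/C(13,3) = 105/286; then P = 3/13
  2 green: C(7,2)C(6,1)/C(13,3) = 63/143; then P = 4/13
  3 green: C(7,3)C(6,0)/C(13,3) = 35/286; then P = 5/13
P(green from Box B) = 47/169 ≈ 0.2781.

47/169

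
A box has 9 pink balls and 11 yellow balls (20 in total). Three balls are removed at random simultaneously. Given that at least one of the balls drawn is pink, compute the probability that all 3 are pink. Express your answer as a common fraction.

P(all 3 pink) = C(9,3)/C(20,3) = 7/95; P(at least one pink) = 1 − C(11,3)/C(20,3) = 65/76.
Since 'all 3 pink' ⊆ 'at least one pink', P(all 3 | at least one) = 7/95 / 65/76 = 28/325 ≈ 0.0862.

28/325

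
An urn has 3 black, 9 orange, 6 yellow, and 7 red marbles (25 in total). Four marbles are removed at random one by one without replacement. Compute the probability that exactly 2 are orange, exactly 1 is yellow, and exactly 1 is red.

Unordered draws without replacement: count favorable combinations over C(25,4).
Favorable = C(3,0) · C(9,2) · C(6,1) · C(7,1) = 1512; total = C(25,4) = 12650.
P = 1512/12650 = 756/6325 ≈ 0.1195.

756/6325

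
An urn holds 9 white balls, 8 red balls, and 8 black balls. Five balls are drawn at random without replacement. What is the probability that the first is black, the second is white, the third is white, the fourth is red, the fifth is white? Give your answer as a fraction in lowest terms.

32/6325

Multiply the conditional probability of each draw in order, without replacement, so each draw removes one from its color and from the total.
P = (8/25) · (9/24) · (8/23) · (8/22) · (7/21) = 32/6325 ≈ 0.0051.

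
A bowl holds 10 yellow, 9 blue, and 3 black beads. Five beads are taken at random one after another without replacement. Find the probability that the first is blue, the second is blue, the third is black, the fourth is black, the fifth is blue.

Multiply the conditional probability of each draw in order, without replacement, so each draw removes one from its color and from the total.
P = (9/22) · (8/21) · (3/20) · (2/19) · (7/18) = 1/1045 ≈ 0.0010.

1/1045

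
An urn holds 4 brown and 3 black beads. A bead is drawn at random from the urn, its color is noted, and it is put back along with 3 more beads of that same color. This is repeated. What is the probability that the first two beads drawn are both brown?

After a brown draw the urn holds 7 brown out of 10.
P = (4/7)·(7/10) = 2/5 ≈ 0.4000.

2/5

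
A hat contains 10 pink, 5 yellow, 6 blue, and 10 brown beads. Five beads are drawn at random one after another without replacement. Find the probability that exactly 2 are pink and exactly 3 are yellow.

Unordered draws without replacement: count favorable combinations over C(31,5).
Favorable = C(10,2) · C(5,3) · C(6,0) · C(10,0) = 450; total = C(31,5) = 169911.
P = 450/169911 = 50/18879 ≈ 0.0026.

50/18879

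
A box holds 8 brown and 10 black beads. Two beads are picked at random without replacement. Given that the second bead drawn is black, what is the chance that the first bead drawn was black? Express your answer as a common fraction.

9/17

P(first=black and the second bead drawn is black) = (10/18)·(9/17) = 5/17.
P(the second bead drawn is black) = Σ over first color = 40/153 + 5/17 = 5/9.
By Bayes, P(first=black | the second bead drawn is black) = 5/17 / 5/9 = 9/17 ≈ 0.5294.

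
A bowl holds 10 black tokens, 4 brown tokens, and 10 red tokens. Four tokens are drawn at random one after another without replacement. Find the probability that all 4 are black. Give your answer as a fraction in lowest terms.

5/253

Unordered draws without replacement: count favorable combinations over C(24,4).
Favorable = C(10,4) · C(4,0) · C(10,0) = 210; total = C(24,4) = 10626.
P = 210/10626 = 5/253 ≈ 0.0198.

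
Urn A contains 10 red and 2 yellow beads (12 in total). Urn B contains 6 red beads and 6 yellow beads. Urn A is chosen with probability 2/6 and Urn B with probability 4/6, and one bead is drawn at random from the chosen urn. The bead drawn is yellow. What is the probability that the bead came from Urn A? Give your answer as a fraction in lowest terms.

1/7

P(yellow | Urn A) = 1/6; P(yellow | Urn B) = 1/2.
P(yellow) = 1/3·1/6 + 2/3·1/2 = 7/18.
By Bayes' rule, P(Urn A | yellow) = 1/18 / 7/18 = 1/7 ≈ 0.1429.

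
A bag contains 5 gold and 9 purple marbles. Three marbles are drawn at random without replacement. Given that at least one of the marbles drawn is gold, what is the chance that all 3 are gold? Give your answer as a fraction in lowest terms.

1/28

P(all 3 gold) = C(5,3)/C(14,3) = 5/182; P(at least one gold) = 1 − C(9,3)/C(14,3) = 10/13.
Since 'all 3 gold' ⊆ 'at least one gold', P(all 3 | at least one) = 5/182 / 10/13 = 1/28 ≈ 0.0357.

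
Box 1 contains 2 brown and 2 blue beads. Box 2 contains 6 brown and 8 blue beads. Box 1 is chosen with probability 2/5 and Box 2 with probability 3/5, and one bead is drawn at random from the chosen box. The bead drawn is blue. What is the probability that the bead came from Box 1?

7/19

P(blue | Box 1) = 1/2; P(blue | Box 2) = 4/7.
P(blue) = 2/5·1/2 + 3/5·4/7 = 19/35.
By Bayes' rule, P(Box 1 | blue) = 1/5 / 19/35 = 7/19 ≈ 0.3684.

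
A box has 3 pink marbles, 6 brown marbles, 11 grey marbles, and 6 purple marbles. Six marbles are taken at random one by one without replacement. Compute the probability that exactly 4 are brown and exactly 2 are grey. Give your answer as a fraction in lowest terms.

Unordered draws without replacement: count favorable combinations over C(26,6).
Favorable = C(3,0) · C(6,4) · C(11,2) · C(6,0) = 825; total = C(26,6) = 230230.
P = 825/230230 = 15/4186 ≈ 0.0036.

15/4186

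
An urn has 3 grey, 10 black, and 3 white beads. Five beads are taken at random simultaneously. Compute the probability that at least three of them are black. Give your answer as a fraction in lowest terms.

Sum the hypergeometric tail for j = 3,…,5 black beads.
Favorable = C(10,3)·C(6,2) + C(10,4)·C(6,1) + C(10,5)·C(6,0) = 3312; total = C(16,5) = 4368.
P = 3312/4368 = 69/91 ≈ 0.7582.

69/91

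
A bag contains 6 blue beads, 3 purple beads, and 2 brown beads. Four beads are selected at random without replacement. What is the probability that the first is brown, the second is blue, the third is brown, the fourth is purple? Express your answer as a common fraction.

Multiply the conditional probability of each draw in order, without replacement, so each draw removes one from its color and from the total.
P = (2/11) · (6/10) · (1/9) · (3/8) = 1/220 ≈ 0.0045.

1/220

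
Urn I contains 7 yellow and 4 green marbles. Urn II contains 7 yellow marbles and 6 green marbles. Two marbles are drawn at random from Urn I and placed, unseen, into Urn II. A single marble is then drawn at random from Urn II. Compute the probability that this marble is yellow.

91/165

Condition on how many of the transferred marbles are yellow (from Urn I: 7 yellow of 11; then Urn II has 15 total).
  0 yellow: C(7,0)C(4,2)/C(11,2) = 6/55; then P = 7/15
  1 yellow: C(7,1)C(4,1)/C(11,2) = 28/55; then P = 8/15
  2 yellow: C(7,2)C(4,0)/C(11,2) = 21/55; then P = 9/15
P(yellow from Urn II) = 91/165 ≈ 0.5515.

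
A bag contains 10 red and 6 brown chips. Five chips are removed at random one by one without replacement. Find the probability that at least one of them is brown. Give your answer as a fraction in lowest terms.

Use the complement: P(at least one brown) = 1 − P(no brown).
P(none) = C(10,5)/C(16,5) = 252/4368.
So P = 1 − 252/4368 = 49/52 ≈ 0.9423.

49/52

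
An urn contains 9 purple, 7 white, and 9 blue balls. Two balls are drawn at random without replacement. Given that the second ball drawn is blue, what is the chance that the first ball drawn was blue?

P(first=blue and the second ball drawn is blue) = (9/25)·(8/24) = 3/25.
P(the second ball drawn is blue) = Σ over first color = 27/200 + 21/200 + 3/25 = 9/25.
By Bayes, P(first=blue | the second ball drawn is blue) = 3/25 / 9/25 = 1/3 ≈ 0.3333.

1/3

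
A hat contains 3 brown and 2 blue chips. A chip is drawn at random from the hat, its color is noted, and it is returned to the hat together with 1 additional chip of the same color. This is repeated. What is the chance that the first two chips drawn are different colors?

2/5

Either brown then blue, or blue then brown; after the first draw the total is 6.
P = (3/5)·(2/6) + (2/5)·(3/6) = 2/5 ≈ 0.4000.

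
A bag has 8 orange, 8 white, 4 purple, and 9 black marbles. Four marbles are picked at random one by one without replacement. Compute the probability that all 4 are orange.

Unordered draws without replacement: count favorable combinations over C(29,4).
Favorable = C(8,4) · C(8,0) · C(4,0) · C(9,0) = 70; total = C(29,4) = 23751.
P = 70/23751 = 10/3393 ≈ 0.0029.

10/3393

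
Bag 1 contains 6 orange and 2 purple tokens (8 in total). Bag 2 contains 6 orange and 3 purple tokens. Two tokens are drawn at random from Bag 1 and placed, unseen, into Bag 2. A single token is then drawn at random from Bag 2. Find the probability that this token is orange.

15/22

Condition on how many of the transferred tokens are orange (from Bag 1: 6 orange of 8; then Bag 2 has 11 total).
  0 orange: C(6,0)C(2,2)/C(8,2) = 1/28; then P = 6/11
  1 orange: C(6,1)C(2,1)/C(8,2) = 3/7; then P = 7/11
  2 orange: C(6,2)C(2,0)/C(8,2) = 15/28; then P = 8/11
P(orange from Bag 2) = 15/22 ≈ 0.6818.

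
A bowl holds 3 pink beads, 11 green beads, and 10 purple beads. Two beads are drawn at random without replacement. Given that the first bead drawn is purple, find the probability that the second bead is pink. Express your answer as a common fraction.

After removing 1 purple, the bowl has 3 pink out of 23 remaining.
P(second is pink | given) = 3/23 ≈ 0.1304.

3/23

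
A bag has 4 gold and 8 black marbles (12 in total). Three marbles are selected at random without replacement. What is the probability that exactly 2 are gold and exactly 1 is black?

12/55

Unordered draws without replacement: count favorable combinations over C(12,3).
Favorable = C(4,2) · C(8,1) = 48; total = C(12,3) = 220.
P = 48/220 = 12/55 ≈ 0.2182.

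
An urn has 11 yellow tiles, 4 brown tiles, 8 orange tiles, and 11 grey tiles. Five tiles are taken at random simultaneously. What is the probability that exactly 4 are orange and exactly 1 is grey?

Unordered draws without replacement: count favorable combinations over C(34,5).
Favorable = C(11,0) · C(4,0) · C(8,4) · C(11,1) = 770; total = C(34,5) = 278256.
P = 770/278256 = 35/12648 ≈ 0.0028.

35/12648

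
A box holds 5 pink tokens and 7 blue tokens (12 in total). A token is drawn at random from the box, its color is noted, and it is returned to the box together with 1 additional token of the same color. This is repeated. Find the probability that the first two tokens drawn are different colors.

Either blue then pink, or pink then blue; after the first draw the total is 13.
P = (7/12)·(5/13) + (5/12)·(7/13) = 35/78 ≈ 0.4487.

35/78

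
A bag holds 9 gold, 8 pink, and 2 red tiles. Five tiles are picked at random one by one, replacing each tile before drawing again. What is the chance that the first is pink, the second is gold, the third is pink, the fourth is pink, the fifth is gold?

41472/2476099

Multiply the conditional probability of each draw in order, with replacement (the composition resets each draw).
P = (8/19) · (9/19) · (8/19) · (8/19) · (9/19) = 41472/2476099 ≈ 0.0167.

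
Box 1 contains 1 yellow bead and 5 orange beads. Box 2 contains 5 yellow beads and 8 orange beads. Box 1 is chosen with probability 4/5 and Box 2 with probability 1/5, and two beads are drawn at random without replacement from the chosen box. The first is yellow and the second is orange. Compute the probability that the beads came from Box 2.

P(E | Box 1) = 1/6; P(E | Box 2) = 10/39.
P(E) = 4/5·1/6 + 1/5·10/39 = 12/65.
By Bayes' rule, P(Box 2 | E) = 2/39 / 12/65 = 5/18 ≈ 0.2778.

5/18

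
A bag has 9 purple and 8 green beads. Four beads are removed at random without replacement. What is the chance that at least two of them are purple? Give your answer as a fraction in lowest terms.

129/170

Sum the hypergeometric tail for j = 2,…,4 purple beads.
Favorable = C(9,2)·C(8,2) + C(9,3)·C(8,1) + C(9,4)·C(8,0) = 1806; total = C(17,4) = 2380.
P = 1806/2380 = 129/170 ≈ 0.7588.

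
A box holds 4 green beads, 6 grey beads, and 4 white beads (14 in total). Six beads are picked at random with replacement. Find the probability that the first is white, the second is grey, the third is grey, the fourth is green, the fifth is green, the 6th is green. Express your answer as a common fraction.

144/117649

Multiply the conditional probability of each draw in order, with replacement (the composition resets each draw).
P = (4/14) · (6/14) · (6/14) · (4/14) · (4/14) · (4/14) = 144/117649 ≈ 0.0012.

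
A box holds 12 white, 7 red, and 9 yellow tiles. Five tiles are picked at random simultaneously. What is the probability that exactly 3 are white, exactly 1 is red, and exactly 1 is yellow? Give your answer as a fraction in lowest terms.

11/78

Unordered draws without replacement: count favorable combinations over C(28,5).
Favorable = C(12,3) · C(7,1) · C(9,1) = 13860; total = C(28,5) = 98280.
P = 13860/98280 = 11/78 ≈ 0.1410.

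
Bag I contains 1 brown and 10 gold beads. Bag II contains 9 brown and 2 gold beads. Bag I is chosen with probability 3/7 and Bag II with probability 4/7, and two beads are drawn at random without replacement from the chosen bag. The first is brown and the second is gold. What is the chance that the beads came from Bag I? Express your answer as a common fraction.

5/17

P(E | Bag I) = 1/11; P(E | Bag II) = 9/55.
P(E) = 3/7·1/11 + 4/7·9/55 = 51/385.
By Bayes' rule, P(Bag I | E) = 3/77 / 51/385 = 5/17 ≈ 0.2941.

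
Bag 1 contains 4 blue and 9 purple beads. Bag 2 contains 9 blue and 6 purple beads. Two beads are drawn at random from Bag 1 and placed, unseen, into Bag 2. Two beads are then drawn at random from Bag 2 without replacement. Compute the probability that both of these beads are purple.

309/1768

Condition on how many of the transferred beads are purple (from Bag 1: 9 purple of 13; then Bag 2 has 17 total).
  0 purple: C(9,0)C(4,2)/C(13,2) = 1/13; then P = C(6,2)/C(17,2) = 15/136
  1 purple: C(9,1)C(4,1)/C(13,2) = 6/13; then P = C(7,2)/C(17,2) = 21/136
  2 purple: C(9,2)C(4,0)/C(13,2) = 6/13; then P = C(8,2)/C(17,2) = 7/34
P(both purple) = 309/1768 ≈ 0.1748.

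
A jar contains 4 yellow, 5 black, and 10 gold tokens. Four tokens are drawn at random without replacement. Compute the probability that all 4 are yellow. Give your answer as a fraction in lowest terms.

Unordered draws without replacement: count favorable combinations over C(19,4).
Favorable = C(4,4) · C(5,0) · C(10,0) = 1; total = C(19,4) = 3876.
P = 1/3876 = 1/3876 ≈ 0.0003.

1/3876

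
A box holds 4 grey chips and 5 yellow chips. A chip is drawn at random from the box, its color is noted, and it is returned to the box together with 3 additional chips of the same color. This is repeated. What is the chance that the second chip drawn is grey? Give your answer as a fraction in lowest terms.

4/9

Condition on the first draw. If first is grey (prob 4/9), second-grey has prob (7)/(12); if not (prob 5/9), it has prob 4/(12).
P = (4/9)·(7/12) + (5/9)·(4/12) = 4/9 ≈ 0.4444.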